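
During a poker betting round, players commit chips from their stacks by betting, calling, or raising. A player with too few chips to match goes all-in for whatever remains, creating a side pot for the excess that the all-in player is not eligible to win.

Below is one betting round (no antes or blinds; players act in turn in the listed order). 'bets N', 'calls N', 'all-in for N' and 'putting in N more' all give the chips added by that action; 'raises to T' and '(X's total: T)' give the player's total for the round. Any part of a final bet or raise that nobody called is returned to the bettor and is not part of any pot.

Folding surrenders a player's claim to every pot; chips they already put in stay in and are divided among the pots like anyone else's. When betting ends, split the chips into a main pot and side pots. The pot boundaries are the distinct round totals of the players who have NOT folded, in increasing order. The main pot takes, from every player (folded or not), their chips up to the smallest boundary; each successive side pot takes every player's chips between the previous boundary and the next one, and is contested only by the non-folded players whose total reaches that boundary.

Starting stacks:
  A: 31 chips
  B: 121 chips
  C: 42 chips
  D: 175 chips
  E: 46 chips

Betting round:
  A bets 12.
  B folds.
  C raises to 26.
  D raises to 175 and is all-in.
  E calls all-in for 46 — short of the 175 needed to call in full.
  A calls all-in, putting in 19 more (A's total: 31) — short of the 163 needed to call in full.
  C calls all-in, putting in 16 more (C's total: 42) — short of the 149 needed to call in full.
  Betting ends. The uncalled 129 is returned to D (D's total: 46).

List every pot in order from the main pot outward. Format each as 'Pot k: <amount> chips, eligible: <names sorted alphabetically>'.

Contributions (after 129 returned to D): A=31, C=42, D=46, E=46
Folded: B
Pot levels (distinct totals of non-folded players): 31, 42, 46
Layer 1-31: 31 each from A, C, D, E = 31*4 = 124 chips; eligible A, C, D, E
Layer 32-42: 11 each from C, D, E = 11*3 = 33 chips; eligible C, D, E
Layer 43-46: 4 each from D, E = 4*2 = 8 chips; eligible D, E

Pot 1: 124 chips, eligible: A, C, D, E
Pot 2: 33 chips, eligible: C, D, E
Pot 3: 8 chips, eligible: D, E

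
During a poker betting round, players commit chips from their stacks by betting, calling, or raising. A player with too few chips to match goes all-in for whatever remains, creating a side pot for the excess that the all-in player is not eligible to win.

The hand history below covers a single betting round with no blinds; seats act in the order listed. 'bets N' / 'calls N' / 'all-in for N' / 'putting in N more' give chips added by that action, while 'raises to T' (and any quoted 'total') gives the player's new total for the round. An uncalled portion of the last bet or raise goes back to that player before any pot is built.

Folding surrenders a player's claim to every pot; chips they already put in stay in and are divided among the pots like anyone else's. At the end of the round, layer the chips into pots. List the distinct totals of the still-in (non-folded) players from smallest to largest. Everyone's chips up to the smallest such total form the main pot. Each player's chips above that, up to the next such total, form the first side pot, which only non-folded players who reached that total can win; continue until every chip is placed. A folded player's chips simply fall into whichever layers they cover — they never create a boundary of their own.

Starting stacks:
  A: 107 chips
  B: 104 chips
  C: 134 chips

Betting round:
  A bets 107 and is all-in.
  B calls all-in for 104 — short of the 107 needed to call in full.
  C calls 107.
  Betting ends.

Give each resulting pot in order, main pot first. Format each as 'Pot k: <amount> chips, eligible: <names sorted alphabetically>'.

Contributions: A=107, B=104, C=107
Pot levels (distinct totals of non-folded players): 104, 107
Layer 1-104: 104 each from A, B, C = 104*3 = 312 chips; eligible A, B, C
Layer 105-107: 3 each from A, C = 3*2 = 6 chips; eligible A, C

Pot 1: 312 chips, eligible: A, B, C
Pot 2: 6 chips, eligible: A, C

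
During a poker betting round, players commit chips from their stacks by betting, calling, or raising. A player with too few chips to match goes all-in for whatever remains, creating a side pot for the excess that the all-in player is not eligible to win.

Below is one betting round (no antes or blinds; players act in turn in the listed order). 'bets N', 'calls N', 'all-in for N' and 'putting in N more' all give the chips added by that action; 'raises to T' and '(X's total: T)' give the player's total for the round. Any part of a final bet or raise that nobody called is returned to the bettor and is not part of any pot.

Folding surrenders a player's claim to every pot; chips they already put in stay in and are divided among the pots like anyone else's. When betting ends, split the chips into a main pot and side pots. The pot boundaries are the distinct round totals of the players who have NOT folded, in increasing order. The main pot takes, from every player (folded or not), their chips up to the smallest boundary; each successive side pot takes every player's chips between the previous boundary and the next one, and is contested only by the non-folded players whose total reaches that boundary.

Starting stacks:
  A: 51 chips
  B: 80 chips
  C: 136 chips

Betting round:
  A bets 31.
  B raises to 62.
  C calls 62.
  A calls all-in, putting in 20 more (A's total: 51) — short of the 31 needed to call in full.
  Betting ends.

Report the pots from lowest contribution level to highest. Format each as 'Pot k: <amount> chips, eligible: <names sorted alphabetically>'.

Pot 1: 153 chips, eligible: A, B, C
Pot 2: 22 chips, eligible: B, C

Derivation:
Contributions: A=51, B=62, C=62
Pot levels (distinct totals of non-folded players): 51, 62
Layer 1-51: 51 each from A, B, C = 51*3 = 153 chips; eligible A, B, C
Layer 52-62: 11 each from B, C = 11*2 = 22 chips; eligible B, C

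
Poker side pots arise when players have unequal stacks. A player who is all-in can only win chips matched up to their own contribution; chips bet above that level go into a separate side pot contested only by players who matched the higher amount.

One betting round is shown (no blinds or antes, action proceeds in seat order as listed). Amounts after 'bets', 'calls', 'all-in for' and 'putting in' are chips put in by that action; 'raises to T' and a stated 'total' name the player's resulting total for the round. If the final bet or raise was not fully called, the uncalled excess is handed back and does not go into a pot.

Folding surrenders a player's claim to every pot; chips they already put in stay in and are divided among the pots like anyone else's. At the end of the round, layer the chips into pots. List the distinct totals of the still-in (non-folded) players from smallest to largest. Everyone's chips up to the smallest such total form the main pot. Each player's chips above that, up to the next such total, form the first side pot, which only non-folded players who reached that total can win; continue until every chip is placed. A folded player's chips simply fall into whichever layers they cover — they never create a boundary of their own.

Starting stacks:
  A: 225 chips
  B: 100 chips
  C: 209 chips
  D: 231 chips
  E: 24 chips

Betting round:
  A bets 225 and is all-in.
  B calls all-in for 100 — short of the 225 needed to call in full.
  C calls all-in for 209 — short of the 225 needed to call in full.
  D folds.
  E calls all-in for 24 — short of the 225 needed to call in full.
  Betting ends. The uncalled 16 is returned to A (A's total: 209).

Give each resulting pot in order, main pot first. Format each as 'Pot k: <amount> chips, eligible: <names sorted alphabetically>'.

Pot 1: 96 chips, eligible: A, B, C, E
Pot 2: 228 chips, eligible: A, B, C
Pot 3: 218 chips, eligible: A, C

Derivation:
Contributions (after 16 returned to A): A=209, B=100, C=209, E=24
Folded: D
Pot levels (distinct totals of non-folded players): 24, 100, 209
Layer 1-24: 24 each from A, B, C, E = 24*4 = 96 chips; eligible A, B, C, E
Layer 25-100: 76 each from A, B, C = 76*3 = 228 chips; eligible A, B, C
Layer 101-209: 109 each from A, C = 109*2 = 218 chips; eligible A, C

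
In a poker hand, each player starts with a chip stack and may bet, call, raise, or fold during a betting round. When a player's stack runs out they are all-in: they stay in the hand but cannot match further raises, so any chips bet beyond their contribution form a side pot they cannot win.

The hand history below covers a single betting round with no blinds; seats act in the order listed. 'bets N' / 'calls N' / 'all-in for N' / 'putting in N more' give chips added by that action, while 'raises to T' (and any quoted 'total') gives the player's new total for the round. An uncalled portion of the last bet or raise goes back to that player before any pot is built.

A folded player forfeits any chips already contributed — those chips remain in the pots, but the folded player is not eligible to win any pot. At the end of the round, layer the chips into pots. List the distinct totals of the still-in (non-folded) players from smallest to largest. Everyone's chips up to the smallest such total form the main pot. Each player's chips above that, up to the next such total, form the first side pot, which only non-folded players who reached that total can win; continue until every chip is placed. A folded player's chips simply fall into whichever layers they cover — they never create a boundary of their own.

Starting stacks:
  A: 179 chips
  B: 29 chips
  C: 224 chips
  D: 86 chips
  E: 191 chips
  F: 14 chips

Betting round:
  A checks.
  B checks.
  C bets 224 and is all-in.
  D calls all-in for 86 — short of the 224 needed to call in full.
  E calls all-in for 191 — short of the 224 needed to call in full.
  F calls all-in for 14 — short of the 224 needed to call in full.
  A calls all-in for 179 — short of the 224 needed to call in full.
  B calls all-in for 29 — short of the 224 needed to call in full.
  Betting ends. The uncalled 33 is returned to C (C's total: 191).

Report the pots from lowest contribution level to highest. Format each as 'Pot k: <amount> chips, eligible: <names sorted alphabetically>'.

Contributions (after 33 returned to C): A=179, B=29, C=191, D=86, E=191, F=14
Pot levels (distinct totals of non-folded players): 14, 29, 86, 179, 191
Layer 1-14: 14 each from A, B, C, D, E, F = 14*6 = 84 chips; eligible A, B, C, D, E, F
Layer 15-29: 15 each from A, B, C, D, E = 15*5 = 75 chips; eligible A, B, C, D, E
Layer 30-86: 57 each from A, C, D, E = 57*4 = 228 chips; eligible A, C, D, E
Layer 87-179: 93 each from A, C, E = 93*3 = 279 chips; eligible A, C, E
Layer 180-191: 12 each from C, E = 12*2 = 24 chips; eligible C, E

Pot 1: 84 chips, eligible: A, B, C, D, E, F
Pot 2: 75 chips, eligible: A, B, C, D, E
Pot 3: 228 chips, eligible: A, C, D, E
Pot 4: 279 chips, eligible: A, C, E
Pot 5: 24 chips, eligible: C, E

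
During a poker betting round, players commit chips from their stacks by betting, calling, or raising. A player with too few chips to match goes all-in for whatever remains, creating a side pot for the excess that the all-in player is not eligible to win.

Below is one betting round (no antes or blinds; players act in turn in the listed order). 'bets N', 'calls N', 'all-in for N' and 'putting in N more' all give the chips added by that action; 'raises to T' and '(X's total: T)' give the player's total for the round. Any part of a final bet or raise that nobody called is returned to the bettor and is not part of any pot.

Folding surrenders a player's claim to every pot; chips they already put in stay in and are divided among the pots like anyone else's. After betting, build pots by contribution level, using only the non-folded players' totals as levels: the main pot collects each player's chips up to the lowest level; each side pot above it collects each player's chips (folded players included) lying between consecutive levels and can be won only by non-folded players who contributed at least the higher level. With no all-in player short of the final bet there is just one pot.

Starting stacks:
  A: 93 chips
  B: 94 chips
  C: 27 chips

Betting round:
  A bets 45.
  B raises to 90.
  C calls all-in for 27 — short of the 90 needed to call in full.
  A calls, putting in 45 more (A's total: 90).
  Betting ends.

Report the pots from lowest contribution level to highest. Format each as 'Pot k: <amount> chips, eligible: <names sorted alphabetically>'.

Pot 1: 81 chips, eligible: A, B, C
Pot 2: 126 chips, eligible: A, B

Derivation:
Contributions: A=90, B=90, C=27
Pot levels (distinct totals of non-folded players): 27, 90
Layer 1-27: 27 each from A, B, C = 27*3 = 81 chips; eligible A, B, C
Layer 28-90: 63 each from A, B = 63*2 = 126 chips; eligible A, B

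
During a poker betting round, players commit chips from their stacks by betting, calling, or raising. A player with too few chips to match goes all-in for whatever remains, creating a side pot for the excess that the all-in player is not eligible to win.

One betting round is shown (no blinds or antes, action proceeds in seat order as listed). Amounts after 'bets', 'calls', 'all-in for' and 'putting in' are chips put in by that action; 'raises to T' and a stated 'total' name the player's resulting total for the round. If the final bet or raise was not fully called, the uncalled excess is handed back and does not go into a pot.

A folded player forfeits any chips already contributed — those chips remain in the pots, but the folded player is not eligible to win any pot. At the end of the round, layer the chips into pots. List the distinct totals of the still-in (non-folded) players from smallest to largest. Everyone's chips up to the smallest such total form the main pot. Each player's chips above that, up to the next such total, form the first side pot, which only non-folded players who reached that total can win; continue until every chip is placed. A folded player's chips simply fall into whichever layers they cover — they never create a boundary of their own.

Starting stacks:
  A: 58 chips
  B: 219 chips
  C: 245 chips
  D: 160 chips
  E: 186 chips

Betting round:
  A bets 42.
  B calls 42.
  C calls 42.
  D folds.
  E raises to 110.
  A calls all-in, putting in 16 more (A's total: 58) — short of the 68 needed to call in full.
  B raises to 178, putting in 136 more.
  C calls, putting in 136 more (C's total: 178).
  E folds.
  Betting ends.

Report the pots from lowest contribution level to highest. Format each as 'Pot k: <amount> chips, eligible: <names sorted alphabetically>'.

Pot 1: 232 chips, eligible: A, B, C
Pot 2: 292 chips, eligible: B, C

Derivation:
Contributions: A=58, B=178, C=178, E=110
Folded: D, E
Pot levels (distinct totals of non-folded players): 58, 178
Layer 1-58: 58 each from A, B, C, E = 58*4 = 232 chips; eligible A, B, C
Layer 59-178: B 120 + C 120 + E 52 = 292 chips; eligible B, C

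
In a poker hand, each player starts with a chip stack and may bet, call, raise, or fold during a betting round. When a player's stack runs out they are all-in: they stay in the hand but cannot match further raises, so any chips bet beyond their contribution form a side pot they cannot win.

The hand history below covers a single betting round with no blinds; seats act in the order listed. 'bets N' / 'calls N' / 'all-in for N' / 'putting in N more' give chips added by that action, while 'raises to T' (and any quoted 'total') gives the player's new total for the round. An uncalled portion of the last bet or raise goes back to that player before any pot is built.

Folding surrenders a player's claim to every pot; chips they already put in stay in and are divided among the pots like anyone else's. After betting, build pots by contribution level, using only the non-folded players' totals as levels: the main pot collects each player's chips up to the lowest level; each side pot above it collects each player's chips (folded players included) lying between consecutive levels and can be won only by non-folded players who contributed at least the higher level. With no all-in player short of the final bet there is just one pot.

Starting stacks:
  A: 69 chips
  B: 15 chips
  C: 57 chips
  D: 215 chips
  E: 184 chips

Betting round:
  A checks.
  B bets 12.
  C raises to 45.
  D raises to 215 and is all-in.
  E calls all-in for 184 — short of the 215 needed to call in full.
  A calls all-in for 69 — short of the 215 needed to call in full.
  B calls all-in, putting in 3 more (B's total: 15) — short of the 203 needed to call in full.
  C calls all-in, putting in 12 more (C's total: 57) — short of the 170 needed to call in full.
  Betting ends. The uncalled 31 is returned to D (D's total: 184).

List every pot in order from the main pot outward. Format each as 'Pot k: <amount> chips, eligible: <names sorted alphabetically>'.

Contributions (after 31 returned to D): A=69, B=15, C=57, D=184, E=184
Pot levels (distinct totals of non-folded players): 15, 57, 69, 184
Layer 1-15: 15 each from A, B, C, D, E = 15*5 = 75 chips; eligible A, B, C, D, E
Layer 16-57: 42 each from A, C, D, E = 42*4 = 168 chips; eligible A, C, D, E
Layer 58-69: 12 each from A, D, E = 12*3 = 36 chips; eligible A, D, E
Layer 70-184: 115 each from D, E = 115*2 = 230 chips; eligible D, E

Pot 1: 75 chips, eligible: A, B, C, D, E
Pot 2: 168 chips, eligible: A, C, D, E
Pot 3: 36 chips, eligible: A, D, E
Pot 4: 230 chips, eligible: D, E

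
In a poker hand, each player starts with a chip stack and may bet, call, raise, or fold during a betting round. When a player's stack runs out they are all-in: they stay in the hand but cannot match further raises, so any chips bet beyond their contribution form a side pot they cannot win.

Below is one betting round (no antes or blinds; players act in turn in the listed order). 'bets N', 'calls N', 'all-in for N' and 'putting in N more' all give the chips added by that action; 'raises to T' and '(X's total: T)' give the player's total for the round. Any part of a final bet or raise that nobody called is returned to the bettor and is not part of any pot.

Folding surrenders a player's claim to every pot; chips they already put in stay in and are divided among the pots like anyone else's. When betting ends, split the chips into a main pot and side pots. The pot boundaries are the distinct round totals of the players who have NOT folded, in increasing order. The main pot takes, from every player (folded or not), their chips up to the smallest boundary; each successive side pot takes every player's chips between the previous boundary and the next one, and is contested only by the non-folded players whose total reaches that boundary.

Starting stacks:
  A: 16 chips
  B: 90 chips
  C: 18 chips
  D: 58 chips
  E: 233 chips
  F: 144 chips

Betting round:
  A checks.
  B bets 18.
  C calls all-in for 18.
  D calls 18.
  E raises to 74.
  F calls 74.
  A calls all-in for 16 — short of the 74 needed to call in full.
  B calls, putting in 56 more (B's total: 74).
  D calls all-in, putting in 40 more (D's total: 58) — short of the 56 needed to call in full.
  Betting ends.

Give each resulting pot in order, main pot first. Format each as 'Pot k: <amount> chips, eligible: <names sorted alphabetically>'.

Contributions: A=16, B=74, C=18, D=58, E=74, F=74
Pot levels (distinct totals of non-folded players): 16, 18, 58, 74
Layer 1-16: 16 each from A, B, C, D, E, F = 16*6 = 96 chips; eligible A, B, C, D, E, F
Layer 17-18: 2 each from B, C, D, E, F = 2*5 = 10 chips; eligible B, C, D, E, F
Layer 19-58: 40 each from B, D, E, F = 40*4 = 160 chips; eligible B, D, E, F
Layer 59-74: 16 each from B, E, F = 16*3 = 48 chips; eligible B, E, F

Pot 1: 96 chips, eligible: A, B, C, D, E, F
Pot 2: 10 chips, eligible: B, C, D, E, F
Pot 3: 160 chips, eligible: B, D, E, F
Pot 4: 48 chips, eligible: B, E, F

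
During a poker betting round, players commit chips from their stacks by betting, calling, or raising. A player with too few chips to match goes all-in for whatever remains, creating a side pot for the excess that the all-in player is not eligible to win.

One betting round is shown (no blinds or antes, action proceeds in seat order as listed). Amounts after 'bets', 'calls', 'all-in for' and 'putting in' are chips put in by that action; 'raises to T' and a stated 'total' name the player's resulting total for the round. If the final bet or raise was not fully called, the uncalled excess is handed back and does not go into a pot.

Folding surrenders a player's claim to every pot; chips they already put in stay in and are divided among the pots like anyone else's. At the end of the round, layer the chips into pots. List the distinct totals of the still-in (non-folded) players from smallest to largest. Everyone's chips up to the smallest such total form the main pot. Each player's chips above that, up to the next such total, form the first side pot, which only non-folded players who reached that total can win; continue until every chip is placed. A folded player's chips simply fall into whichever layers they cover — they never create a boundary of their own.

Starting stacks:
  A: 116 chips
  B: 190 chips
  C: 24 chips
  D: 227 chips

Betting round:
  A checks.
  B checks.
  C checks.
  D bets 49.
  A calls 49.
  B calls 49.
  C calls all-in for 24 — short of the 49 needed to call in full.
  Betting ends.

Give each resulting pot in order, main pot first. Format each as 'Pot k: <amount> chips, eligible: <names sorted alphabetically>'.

Contributions: A=49, B=49, C=24, D=49
Pot levels (distinct totals of non-folded players): 24, 49
Layer 1-24: 24 each from A, B, C, D = 24*4 = 96 chips; eligible A, B, C, D
Layer 25-49: 25 each from A, B, D = 25*3 = 75 chips; eligible A, B, D

Pot 1: 96 chips, eligible: A, B, C, D
Pot 2: 75 chips, eligible: A, B, D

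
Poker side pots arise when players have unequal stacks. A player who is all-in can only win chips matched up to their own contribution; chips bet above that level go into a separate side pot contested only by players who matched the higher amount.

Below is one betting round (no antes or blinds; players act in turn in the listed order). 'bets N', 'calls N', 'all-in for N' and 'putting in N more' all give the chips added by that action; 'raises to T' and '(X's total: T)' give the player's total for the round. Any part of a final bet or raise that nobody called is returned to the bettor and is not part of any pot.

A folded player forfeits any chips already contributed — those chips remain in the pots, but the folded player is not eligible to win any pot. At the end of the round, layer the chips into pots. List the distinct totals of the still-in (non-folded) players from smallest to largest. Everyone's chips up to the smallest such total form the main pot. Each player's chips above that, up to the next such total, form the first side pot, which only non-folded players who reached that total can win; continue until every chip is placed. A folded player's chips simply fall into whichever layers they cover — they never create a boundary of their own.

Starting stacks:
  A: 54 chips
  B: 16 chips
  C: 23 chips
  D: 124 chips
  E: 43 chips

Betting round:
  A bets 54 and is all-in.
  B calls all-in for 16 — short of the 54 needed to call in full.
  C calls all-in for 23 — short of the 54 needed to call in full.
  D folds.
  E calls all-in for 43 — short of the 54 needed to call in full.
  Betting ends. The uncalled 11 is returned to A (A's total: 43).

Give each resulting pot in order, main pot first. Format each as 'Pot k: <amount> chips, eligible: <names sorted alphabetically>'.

Contributions (after 11 returned to A): A=43, B=16, C=23, E=43
Folded: D
Pot levels (distinct totals of non-folded players): 16, 23, 43
Layer 1-16: 16 each from A, B, C, E = 16*4 = 64 chips; eligible A, B, C, E
Layer 17-23: 7 each from A, C, E = 7*3 = 21 chips; eligible A, C, E
Layer 24-43: 20 each from A, E = 20*2 = 40 chips; eligible A, E

Pot 1: 64 chips, eligible: A, B, C, E
Pot 2: 21 chips, eligible: A, C, E
Pot 3: 40 chips, eligible: A, E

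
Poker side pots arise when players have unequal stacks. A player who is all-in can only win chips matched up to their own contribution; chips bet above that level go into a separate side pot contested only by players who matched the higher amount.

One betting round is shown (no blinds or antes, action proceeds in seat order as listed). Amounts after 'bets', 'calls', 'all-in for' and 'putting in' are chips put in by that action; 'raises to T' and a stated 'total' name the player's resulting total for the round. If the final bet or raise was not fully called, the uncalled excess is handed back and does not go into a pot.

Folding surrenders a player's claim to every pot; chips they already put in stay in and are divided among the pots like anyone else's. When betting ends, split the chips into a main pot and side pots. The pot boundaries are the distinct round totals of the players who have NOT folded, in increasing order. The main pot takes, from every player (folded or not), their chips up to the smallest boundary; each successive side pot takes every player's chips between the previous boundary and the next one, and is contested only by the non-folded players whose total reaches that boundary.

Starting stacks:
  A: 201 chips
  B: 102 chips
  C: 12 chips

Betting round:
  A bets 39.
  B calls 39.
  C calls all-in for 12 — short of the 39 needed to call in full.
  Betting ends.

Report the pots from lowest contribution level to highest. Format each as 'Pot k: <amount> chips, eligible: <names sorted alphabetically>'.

Pot 1: 36 chips, eligible: A, B, C
Pot 2: 54 chips, eligible: A, B

Derivation:
Contributions: A=39, B=39, C=12
Pot levels (distinct totals of non-folded players): 12, 39
Layer 1-12: 12 each from A, B, C = 12*3 = 36 chips; eligible A, B, C
Layer 13-39: 27 each from A, B = 27*2 = 54 chips; eligible A, B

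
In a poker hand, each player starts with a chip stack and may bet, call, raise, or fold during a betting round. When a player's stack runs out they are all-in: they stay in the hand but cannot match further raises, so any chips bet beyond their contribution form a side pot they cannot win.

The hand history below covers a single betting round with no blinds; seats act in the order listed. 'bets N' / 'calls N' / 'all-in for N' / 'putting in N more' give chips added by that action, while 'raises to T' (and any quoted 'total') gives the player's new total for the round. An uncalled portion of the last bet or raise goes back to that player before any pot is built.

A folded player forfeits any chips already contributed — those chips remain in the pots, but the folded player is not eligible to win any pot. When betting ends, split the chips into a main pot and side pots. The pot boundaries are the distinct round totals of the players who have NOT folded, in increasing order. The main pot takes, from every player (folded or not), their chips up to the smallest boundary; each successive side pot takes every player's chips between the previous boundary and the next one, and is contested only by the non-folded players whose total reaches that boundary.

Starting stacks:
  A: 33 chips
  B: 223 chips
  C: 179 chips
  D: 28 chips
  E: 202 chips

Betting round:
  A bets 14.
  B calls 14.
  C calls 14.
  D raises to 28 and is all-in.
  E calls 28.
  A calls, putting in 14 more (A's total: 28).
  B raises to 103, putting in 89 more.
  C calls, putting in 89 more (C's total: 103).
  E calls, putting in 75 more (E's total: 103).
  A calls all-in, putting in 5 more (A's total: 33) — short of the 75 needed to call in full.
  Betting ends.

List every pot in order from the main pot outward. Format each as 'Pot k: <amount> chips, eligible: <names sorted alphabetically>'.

Pot 1: 140 chips, eligible: A, B, C, D, E
Pot 2: 20 chips, eligible: A, B, C, E
Pot 3: 210 chips, eligible: B, C, E

Derivation:
Contributions: A=33, B=103, C=103, D=28, E=103
Pot levels (distinct totals of non-folded players): 28, 33, 103
Layer 1-28: 28 each from A, B, C, D, E = 28*5 = 140 chips; eligible A, B, C, D, E
Layer 29-33: 5 each from A, B, C, E = 5*4 = 20 chips; eligible A, B, C, E
Layer 34-103: 70 each from B, C, E = 70*3 = 210 chips; eligible B, C, E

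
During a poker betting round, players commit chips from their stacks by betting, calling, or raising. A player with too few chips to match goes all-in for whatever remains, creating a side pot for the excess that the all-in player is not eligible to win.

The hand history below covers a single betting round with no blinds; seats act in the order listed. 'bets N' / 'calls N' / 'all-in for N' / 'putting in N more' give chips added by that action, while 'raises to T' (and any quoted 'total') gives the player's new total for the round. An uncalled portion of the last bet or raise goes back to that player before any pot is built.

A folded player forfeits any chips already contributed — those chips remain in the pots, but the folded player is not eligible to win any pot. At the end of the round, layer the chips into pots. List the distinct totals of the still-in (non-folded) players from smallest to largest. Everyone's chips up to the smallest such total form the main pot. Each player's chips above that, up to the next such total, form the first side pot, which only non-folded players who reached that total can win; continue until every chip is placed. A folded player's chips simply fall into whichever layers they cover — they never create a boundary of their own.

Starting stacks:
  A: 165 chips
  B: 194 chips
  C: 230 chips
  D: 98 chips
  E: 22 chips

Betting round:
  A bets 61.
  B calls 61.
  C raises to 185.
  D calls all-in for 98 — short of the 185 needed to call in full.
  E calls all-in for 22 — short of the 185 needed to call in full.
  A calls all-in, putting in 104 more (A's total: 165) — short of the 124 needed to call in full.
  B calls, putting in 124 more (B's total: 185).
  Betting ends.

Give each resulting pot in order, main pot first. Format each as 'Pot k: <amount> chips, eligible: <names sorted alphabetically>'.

Contributions: A=165, B=185, C=185, D=98, E=22
Pot levels (distinct totals of non-folded players): 22, 98, 165, 185
Layer 1-22: 22 each from A, B, C, D, E = 22*5 = 110 chips; eligible A, B, C, D, E
Layer 23-98: 76 each from A, B, C, D = 76*4 = 304 chips; eligible A, B, C, D
Layer 99-165: 67 each from A, B, C = 67*3 = 201 chips; eligible A, B, C
Layer 166-185: 20 each from B, C = 20*2 = 40 chips; eligible B, C

Pot 1: 110 chips, eligible: A, B, C, D, E
Pot 2: 304 chips, eligible: A, B, C, D
Pot 3: 201 chips, eligible: A, B, C
Pot 4: 40 chips, eligible: B, C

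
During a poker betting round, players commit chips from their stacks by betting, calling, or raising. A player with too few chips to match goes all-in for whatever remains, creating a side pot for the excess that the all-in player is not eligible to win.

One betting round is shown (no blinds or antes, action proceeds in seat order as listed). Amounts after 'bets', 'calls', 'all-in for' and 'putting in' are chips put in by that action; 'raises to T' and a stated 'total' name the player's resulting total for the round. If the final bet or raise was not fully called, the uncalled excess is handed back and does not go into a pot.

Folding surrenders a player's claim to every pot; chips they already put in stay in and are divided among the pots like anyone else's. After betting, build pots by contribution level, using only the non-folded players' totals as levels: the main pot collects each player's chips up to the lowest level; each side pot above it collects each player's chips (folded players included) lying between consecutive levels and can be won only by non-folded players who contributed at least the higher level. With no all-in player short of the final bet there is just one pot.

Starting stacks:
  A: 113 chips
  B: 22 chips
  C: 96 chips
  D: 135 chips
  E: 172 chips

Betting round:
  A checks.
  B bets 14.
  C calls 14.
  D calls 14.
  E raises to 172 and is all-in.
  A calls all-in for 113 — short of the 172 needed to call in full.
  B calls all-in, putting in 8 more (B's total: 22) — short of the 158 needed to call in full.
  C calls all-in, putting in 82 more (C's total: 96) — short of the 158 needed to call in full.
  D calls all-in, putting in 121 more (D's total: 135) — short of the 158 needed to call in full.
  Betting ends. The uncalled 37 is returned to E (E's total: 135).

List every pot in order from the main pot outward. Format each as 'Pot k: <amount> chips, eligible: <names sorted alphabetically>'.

Pot 1: 110 chips, eligible: A, B, C, D, E
Pot 2: 296 chips, eligible: A, C, D, E
Pot 3: 51 chips, eligible: A, D, E
Pot 4: 44 chips, eligible: D, E

Derivation:
Contributions (after 37 returned to E): A=113, B=22, C=96, D=135, E=135
Pot levels (distinct totals of non-folded players): 22, 96, 113, 135
Layer 1-22: 22 each from A, B, C, D, E = 22*5 = 110 chips; eligible A, B, C, D, E
Layer 23-96: 74 each from A, C, D, E = 74*4 = 296 chips; eligible A, C, D, E
Layer 97-113: 17 each from A, D, E = 17*3 = 51 chips; eligible A, D, E
Layer 114-135: 22 each from D, E = 22*2 = 44 chips; eligible D, E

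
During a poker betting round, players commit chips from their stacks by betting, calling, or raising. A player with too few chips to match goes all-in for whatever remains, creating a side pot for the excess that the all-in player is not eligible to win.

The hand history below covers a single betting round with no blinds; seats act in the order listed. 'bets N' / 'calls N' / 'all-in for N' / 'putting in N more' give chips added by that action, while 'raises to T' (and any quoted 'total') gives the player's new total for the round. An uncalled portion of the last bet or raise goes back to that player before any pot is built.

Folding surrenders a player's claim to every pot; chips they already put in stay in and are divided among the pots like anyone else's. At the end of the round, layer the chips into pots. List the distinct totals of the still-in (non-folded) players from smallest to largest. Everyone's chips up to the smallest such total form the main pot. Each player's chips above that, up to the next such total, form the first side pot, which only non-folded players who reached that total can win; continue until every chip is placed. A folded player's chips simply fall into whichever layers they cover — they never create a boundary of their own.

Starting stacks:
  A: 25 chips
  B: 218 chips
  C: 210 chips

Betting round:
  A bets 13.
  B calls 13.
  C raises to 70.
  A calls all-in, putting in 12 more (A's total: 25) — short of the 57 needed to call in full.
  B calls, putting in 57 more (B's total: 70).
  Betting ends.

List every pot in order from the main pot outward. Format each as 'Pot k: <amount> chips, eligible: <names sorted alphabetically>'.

Pot 1: 75 chips, eligible: A, B, C
Pot 2: 90 chips, eligible: B, C

Derivation:
Contributions: A=25, B=70, C=70
Pot levels (distinct totals of non-folded players): 25, 70
Layer 1-25: 25 each from A, B, C = 25*3 = 75 chips; eligible A, B, C
Layer 26-70: 45 each from B, C = 45*2 = 90 chips; eligible B, C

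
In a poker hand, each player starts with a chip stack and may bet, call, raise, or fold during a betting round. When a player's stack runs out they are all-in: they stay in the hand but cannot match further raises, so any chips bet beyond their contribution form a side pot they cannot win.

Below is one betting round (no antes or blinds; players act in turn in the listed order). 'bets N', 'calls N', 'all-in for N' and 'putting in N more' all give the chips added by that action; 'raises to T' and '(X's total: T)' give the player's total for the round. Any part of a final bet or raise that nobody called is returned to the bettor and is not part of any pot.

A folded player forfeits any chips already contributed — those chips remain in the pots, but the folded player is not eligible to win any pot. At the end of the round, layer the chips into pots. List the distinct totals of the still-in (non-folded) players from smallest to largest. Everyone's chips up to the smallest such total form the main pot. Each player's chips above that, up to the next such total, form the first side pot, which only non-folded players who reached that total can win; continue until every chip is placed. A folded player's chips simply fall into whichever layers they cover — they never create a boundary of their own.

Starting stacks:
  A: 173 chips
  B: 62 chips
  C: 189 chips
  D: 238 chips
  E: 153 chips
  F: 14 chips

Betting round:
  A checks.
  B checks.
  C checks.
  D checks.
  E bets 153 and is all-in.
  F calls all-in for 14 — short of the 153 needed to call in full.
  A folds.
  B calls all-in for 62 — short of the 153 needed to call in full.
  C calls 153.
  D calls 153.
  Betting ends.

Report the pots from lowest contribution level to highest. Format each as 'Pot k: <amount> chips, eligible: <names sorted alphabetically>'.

Contributions: B=62, C=153, D=153, E=153, F=14
Folded: A
Pot levels (distinct totals of non-folded players): 14, 62, 153
Layer 1-14: 14 each from B, C, D, E, F = 14*5 = 70 chips; eligible B, C, D, E, F
Layer 15-62: 48 each from B, C, D, E = 48*4 = 192 chips; eligible B, C, D, E
Layer 63-153: 91 each from C, D, E = 91*3 = 273 chips; eligible C, D, E

Pot 1: 70 chips, eligible: B, C, D, E, F
Pot 2: 192 chips, eligible: B, C, D, E
Pot 3: 273 chips, eligible: C, D, E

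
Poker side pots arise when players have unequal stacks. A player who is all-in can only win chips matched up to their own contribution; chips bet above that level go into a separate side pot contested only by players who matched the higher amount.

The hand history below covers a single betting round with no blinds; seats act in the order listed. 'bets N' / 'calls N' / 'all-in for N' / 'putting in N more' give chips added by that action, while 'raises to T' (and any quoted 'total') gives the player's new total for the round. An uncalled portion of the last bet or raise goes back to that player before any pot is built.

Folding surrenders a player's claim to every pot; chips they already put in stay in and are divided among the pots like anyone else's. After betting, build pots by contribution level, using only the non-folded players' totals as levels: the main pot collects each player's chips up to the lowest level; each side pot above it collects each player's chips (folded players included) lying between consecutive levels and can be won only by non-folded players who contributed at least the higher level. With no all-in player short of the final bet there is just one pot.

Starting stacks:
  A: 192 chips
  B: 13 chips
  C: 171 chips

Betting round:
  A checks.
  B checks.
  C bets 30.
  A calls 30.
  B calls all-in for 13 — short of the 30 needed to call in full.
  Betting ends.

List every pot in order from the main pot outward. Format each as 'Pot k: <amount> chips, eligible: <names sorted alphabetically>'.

Contributions: A=30, B=13, C=30
Pot levels (distinct totals of non-folded players): 13, 30
Layer 1-13: 13 each from A, B, C = 13*3 = 39 chips; eligible A, B, C
Layer 14-30: 17 each from A, C = 17*2 = 34 chips; eligible A, C

Pot 1: 39 chips, eligible: A, B, C
Pot 2: 34 chips, eligible: A, C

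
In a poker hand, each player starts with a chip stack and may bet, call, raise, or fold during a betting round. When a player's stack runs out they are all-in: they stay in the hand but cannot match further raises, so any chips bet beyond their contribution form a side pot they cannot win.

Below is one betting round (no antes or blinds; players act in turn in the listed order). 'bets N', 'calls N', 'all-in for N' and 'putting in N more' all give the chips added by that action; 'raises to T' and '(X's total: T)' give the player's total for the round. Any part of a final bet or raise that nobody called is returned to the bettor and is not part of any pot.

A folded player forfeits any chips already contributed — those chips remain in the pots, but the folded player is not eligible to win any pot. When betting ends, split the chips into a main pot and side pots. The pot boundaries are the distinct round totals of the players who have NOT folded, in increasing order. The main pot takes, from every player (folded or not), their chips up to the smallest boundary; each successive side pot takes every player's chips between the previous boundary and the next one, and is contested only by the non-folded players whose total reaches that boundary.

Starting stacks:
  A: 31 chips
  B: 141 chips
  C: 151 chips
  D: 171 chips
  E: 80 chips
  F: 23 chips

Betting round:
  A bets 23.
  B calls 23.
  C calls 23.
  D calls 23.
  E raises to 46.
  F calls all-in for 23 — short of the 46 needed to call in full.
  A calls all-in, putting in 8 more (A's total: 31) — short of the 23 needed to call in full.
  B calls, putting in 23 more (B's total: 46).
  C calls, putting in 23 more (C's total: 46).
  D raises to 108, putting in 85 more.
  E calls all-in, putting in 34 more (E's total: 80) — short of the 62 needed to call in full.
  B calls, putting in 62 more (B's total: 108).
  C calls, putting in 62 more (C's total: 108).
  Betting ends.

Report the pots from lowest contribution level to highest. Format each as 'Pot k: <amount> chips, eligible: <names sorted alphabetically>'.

Contributions: A=31, B=108, C=108, D=108, E=80, F=23
Pot levels (distinct totals of non-folded players): 23, 31, 80, 108
Layer 1-23: 23 each from A, B, C, D, E, F = 23*6 = 138 chips; eligible A, B, C, D, E, F
Layer 24-31: 8 each from A, B, C, D, E = 8*5 = 40 chips; eligible A, B, C, D, E
Layer 32-80: 49 each from B, C, D, E = 49*4 = 196 chips; eligible B, C, D, E
Layer 81-108: 28 each from B, C, D = 28*3 = 84 chips; eligible B, C, D

Pot 1: 138 chips, eligible: A, B, C, D, E, F
Pot 2: 40 chips, eligible: A, B, C, D, E
Pot 3: 196 chips, eligible: B, C, D, E
Pot 4: 84 chips, eligible: B, C, D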